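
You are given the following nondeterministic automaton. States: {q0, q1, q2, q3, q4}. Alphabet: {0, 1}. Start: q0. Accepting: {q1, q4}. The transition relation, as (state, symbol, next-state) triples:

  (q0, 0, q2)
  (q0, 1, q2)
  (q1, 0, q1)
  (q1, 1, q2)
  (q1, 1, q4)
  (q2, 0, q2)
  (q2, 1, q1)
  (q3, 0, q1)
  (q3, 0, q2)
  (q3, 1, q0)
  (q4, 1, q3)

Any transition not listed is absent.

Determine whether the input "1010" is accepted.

Yes

Start in {q0}.
Read '1': q0→{q2}; now {q2}.
Read '0': q2→{q2}; now {q2}.
Read '1': q2→{q1}; now {q1}.
Read '0': q1→{q1}; now {q1}.
The final set {q1} contains the accepting state q1.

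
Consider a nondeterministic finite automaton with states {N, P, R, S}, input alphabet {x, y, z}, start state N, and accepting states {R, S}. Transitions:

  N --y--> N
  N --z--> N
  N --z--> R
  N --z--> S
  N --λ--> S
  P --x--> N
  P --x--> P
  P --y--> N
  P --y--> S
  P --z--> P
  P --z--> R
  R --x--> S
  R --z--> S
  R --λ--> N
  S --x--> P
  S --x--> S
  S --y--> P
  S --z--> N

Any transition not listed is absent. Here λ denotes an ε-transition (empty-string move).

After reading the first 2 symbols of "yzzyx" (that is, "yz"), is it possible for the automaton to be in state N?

Yes

Start: ε-closure({N}) = {N, S}.
Read 'y': {N, S} → {N, P, S}.
Read 'z': {N, P, S} → {N, P, R, S}.
State N is in {N, P, R, S}.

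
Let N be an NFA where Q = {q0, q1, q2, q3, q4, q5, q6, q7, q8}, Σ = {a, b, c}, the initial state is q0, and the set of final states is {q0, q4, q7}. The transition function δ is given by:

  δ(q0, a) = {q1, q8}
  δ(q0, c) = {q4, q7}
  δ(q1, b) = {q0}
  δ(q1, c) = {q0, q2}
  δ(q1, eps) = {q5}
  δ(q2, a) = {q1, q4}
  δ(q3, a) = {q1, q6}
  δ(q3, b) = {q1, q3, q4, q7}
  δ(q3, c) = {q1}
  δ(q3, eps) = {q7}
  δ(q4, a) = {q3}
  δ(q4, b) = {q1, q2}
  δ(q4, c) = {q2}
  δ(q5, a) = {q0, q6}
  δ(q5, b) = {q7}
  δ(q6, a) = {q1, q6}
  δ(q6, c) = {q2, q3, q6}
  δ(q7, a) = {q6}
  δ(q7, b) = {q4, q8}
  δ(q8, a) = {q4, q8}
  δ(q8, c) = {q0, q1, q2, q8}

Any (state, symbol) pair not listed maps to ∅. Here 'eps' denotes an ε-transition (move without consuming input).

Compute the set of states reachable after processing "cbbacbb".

{q0, q1, q2, q3, q4, q5, q7, q8}

Start in {q0}.
Read 'c': {q0} → {q4, q7}.
Read 'b': {q4, q7} → {q1, q2, q4, q5, q8}.
Read 'b': {q1, q2, q4, q5, q8} → {q0, q1, q2, q5, q7}.
Read 'a': {q0, q1, q2, q5, q7} → {q0, q1, q4, q5, q6, q8}.
Read 'c': {q0, q1, q4, q5, q6, q8} → {q0, q1, q2, q3, q4, q5, q6, q7, q8}.
Read 'b': {q0, q1, q2, q3, q4, q5, q6, q7, q8} → {q0, q1, q2, q3, q4, q5, q7, q8}.
Read 'b': {q0, q1, q2, q3, q4, q5, q7, q8} → {q0, q1, q2, q3, q4, q5, q7, q8}.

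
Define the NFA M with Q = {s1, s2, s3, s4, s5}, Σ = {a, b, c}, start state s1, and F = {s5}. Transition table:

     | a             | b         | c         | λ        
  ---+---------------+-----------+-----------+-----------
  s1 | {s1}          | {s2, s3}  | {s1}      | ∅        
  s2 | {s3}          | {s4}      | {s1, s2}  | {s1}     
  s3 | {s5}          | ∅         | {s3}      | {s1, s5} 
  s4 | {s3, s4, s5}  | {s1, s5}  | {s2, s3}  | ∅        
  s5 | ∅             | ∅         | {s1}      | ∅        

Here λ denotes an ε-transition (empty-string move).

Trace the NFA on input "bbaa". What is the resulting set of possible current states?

Start in {s1}.
Read 'b': {s1} → {s1, s2, s3, s5}.
Read 'b': {s1, s2, s3, s5} → {s1, s2, s3, s4, s5}.
Read 'a': {s1, s2, s3, s4, s5} → {s1, s3, s4, s5}.
Read 'a': {s1, s3, s4, s5} → {s1, s3, s4, s5}.

{s1, s3, s4, s5}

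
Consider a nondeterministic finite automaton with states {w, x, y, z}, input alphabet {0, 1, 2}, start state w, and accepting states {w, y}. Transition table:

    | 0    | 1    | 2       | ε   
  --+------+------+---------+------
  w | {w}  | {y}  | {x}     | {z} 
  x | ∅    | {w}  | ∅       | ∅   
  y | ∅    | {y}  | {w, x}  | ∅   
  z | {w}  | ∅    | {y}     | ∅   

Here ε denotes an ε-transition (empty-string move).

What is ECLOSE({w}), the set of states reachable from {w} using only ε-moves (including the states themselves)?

{w, z}

Begin with {w}.
ε-move w → z; add z.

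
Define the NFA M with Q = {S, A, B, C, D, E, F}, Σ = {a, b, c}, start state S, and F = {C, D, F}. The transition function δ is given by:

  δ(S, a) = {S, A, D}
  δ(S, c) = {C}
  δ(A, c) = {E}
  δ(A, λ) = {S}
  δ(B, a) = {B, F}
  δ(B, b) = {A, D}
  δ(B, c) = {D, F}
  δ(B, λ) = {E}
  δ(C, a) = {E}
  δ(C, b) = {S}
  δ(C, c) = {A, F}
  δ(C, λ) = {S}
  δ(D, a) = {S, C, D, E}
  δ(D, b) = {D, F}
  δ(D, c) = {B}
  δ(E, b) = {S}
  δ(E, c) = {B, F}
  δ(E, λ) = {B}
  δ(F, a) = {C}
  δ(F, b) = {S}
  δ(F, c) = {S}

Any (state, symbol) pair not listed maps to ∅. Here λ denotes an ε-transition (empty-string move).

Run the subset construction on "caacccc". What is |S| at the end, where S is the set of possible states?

Start in {S}.
Read 'c': {S} → {S, C}.
Read 'a': {S, C} → {S, A, B, D, E}.
Read 'a': {S, A, B, D, E} → {S, A, B, C, D, E, F}.
Read 'c': {S, A, B, C, D, E, F} → {S, A, B, C, D, E, F}.
Read 'c': {S, A, B, C, D, E, F} → {S, A, B, C, D, E, F}.
Read 'c': {S, A, B, C, D, E, F} → {S, A, B, C, D, E, F}.
Read 'c': {S, A, B, C, D, E, F} → {S, A, B, C, D, E, F}.
That set has 7 states.

7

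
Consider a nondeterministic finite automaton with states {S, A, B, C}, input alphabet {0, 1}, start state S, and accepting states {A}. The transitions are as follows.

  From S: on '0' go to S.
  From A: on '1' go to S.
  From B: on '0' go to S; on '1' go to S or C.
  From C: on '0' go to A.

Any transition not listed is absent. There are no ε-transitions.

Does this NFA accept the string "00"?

Start in {S}.
Read '0': {S} → {S}.
Read '0': {S} → {S}.
The final set {S} contains no accepting state.

No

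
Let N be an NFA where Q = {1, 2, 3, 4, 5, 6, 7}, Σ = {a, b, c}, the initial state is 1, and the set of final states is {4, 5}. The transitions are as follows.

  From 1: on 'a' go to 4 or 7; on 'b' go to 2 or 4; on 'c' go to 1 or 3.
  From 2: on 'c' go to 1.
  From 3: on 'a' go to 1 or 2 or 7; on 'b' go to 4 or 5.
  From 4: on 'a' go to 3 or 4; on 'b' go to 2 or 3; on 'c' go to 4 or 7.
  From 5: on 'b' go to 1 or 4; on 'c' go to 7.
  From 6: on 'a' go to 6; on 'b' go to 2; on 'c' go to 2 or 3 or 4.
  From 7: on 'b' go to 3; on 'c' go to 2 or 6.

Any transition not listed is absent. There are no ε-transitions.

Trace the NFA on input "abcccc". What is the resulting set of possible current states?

Start in {1}.
Read 'a': {1} → {4, 7}.
Read 'b': {4, 7} → {2, 3}.
Read 'c': {2, 3} → {1}.
Read 'c': {1} → {1, 3}.
Read 'c': {1, 3} → {1, 3}.
Read 'c': {1, 3} → {1, 3}.

{1, 3}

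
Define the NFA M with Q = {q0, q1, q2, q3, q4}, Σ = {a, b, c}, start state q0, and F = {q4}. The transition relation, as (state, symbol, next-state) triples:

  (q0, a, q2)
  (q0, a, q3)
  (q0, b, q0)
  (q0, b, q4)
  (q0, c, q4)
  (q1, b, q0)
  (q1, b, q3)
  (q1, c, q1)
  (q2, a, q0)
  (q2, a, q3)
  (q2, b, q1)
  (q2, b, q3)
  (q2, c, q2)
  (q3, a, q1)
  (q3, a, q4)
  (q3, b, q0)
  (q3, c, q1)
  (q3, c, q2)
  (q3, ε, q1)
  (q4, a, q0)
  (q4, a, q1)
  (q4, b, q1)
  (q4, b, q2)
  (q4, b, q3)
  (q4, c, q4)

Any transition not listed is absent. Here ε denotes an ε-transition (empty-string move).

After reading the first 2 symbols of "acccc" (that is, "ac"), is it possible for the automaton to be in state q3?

Start in {q0}.
Read 'a': q0→{q2, q3}; union {q2, q3}; ε-closure = {q1, q2, q3}.
Read 'c': q1→{q1}, q2→{q2}, q3→{q1, q2}; now {q1, q2}.
State q3 is not in {q1, q2}.

No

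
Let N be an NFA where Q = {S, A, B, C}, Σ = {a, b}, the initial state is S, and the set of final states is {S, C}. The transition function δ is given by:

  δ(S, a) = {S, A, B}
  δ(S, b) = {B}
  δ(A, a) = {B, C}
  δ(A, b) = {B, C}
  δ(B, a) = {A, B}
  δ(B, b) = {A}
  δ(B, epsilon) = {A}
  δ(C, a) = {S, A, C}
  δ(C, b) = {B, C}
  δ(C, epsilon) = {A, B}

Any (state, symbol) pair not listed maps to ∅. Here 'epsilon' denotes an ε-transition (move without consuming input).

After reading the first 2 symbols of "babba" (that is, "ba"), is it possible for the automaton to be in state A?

Yes

Start in {S}.
Read 'b': S→{B}; union {B}; ε-closure = {A, B}.
Read 'a': A→{B, C}, B→{A, B}; now {A, B, C}.
State A is in {A, B, C}.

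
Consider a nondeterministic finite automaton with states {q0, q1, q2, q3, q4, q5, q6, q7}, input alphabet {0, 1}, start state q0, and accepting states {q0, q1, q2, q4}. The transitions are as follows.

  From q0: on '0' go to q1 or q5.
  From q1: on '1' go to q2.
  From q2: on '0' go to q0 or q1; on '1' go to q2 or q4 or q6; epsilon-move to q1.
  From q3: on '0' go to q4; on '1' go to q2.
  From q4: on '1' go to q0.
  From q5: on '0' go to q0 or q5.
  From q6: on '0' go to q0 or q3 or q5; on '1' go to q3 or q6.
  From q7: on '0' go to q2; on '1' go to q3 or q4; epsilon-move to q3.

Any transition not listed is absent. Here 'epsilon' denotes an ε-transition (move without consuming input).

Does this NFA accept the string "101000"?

Start in {q0}.
Read '1': {q0} → ∅.
The set is empty and remains empty for the remaining 5 symbols.
The final set ∅ contains no accepting state.

No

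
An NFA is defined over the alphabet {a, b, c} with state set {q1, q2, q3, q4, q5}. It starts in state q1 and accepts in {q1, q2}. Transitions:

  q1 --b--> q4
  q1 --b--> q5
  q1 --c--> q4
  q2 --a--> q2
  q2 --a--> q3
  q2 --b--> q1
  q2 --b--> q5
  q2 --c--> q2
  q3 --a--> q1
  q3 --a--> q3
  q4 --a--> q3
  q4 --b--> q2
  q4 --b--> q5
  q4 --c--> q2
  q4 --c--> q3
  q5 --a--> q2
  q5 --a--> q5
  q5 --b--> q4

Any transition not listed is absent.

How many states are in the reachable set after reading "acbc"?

0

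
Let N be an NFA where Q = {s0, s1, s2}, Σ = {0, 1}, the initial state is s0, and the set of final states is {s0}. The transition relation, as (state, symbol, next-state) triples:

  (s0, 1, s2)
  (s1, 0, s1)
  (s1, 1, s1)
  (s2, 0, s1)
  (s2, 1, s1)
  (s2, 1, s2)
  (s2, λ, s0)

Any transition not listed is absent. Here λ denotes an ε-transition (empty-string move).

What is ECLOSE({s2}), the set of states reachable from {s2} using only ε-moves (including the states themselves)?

Begin with {s2}.
ε-move s2 → s0; add s0.

{s0, s2}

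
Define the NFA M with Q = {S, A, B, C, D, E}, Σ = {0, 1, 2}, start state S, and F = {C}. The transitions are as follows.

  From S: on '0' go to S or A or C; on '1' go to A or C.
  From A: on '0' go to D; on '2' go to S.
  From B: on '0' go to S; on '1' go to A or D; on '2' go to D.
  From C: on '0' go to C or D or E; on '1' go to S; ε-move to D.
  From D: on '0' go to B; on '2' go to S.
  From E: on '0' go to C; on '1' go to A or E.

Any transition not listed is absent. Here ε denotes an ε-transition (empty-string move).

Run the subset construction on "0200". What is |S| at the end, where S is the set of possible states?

6

Start in {S}.
Read '0': {S} → {S, A, C, D}.
Read '2': {S, A, C, D} → {S}.
Read '0': {S} → {S, A, C, D}.
Read '0': {S, A, C, D} → {S, A, B, C, D, E}.
That set has 6 states.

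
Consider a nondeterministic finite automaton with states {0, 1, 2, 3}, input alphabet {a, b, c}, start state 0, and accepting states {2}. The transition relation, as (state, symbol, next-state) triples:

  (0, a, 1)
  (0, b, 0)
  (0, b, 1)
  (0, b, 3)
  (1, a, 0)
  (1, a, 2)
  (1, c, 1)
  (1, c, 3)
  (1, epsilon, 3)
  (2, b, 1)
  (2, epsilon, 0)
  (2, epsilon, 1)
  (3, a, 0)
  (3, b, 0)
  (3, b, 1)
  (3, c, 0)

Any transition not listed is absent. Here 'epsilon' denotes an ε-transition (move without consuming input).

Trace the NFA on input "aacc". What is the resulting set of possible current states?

{0, 1, 3}

Start in {0}.
Read 'a': 0→{1}; union {1}; ε-closure = {1, 3}.
Read 'a': 1→{0, 2}, 3→{0}; union {0, 2}; ε-closure = {0, 1, 2, 3}.
Read 'c': 0→∅, 1→{1, 3}, 2→∅, 3→{0}; now {0, 1, 3}.
Read 'c': 0→∅, 1→{1, 3}, 3→{0}; now {0, 1, 3}.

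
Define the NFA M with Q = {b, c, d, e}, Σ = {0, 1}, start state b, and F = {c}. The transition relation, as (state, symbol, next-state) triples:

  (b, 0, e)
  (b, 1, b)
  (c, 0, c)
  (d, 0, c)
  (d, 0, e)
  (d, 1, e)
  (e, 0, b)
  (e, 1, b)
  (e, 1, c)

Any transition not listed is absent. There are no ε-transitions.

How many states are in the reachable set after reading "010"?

Start in {b}.
Read '0': b→{e}; now {e}.
Read '1': e→{b, c}; now {b, c}.
Read '0': b→{e}, c→{c}; now {c, e}.
That set has 2 states.

2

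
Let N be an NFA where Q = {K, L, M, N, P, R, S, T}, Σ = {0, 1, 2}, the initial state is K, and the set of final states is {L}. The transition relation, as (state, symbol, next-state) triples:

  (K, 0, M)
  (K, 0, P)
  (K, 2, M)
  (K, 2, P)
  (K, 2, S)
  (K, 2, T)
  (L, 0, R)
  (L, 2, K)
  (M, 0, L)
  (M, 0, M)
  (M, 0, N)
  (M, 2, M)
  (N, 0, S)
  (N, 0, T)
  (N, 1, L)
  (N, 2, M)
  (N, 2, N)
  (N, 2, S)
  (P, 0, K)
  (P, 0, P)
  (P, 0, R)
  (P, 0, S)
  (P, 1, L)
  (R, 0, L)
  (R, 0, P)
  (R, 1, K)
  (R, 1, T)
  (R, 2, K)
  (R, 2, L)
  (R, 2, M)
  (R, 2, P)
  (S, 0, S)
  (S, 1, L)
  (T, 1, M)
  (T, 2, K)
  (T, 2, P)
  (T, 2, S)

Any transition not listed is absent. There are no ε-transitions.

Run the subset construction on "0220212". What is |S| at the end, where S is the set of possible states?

1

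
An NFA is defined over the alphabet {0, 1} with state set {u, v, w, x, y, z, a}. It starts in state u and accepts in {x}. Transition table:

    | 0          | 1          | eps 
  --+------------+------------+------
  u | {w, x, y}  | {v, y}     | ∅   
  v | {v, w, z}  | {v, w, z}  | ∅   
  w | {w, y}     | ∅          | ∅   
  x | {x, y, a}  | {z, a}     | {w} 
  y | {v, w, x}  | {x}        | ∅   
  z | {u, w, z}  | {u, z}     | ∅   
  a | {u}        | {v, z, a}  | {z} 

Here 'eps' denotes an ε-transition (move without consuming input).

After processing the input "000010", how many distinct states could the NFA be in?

Start in {u}.
Read '0': {u} → {w, x, y}.
Read '0': {w, x, y} → {v, w, x, y, z, a}.
Read '0': {v, w, x, y, z, a} → {u, v, w, x, y, z, a}.
Read '0': {u, v, w, x, y, z, a} → {u, v, w, x, y, z, a}.
Read '1': {u, v, w, x, y, z, a} → {u, v, w, x, y, z, a}.
Read '0': {u, v, w, x, y, z, a} → {u, v, w, x, y, z, a}.
That set has 7 states.

7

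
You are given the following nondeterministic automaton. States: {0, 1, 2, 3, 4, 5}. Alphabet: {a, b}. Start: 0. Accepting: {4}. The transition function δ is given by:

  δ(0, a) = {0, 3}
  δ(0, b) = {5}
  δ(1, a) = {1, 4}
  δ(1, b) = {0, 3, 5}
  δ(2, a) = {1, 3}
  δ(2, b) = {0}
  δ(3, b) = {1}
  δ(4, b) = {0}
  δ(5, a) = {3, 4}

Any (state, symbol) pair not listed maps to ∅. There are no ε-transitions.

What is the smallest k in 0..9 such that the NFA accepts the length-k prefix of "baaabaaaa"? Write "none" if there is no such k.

2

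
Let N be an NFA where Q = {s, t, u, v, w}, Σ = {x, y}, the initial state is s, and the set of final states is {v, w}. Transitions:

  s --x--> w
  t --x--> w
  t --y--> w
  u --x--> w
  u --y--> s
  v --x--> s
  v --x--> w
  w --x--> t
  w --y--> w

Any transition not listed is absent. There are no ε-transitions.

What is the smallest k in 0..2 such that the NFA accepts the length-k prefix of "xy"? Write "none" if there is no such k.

1

Start in {s}.
Read 'x': {s} → {w}.
None of the earlier sets intersect F, but {w} does.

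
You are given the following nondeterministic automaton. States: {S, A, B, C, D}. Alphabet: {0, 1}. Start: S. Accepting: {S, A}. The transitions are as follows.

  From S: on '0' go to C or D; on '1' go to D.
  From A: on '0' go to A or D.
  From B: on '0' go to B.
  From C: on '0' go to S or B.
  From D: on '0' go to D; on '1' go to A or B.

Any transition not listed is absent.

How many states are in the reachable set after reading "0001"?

Start in {S}.
Read '0': {S} → {C, D}.
Read '0': {C, D} → {S, B, D}.
Read '0': {S, B, D} → {B, C, D}.
Read '1': {B, C, D} → {A, B}.
That set has 2 states.

2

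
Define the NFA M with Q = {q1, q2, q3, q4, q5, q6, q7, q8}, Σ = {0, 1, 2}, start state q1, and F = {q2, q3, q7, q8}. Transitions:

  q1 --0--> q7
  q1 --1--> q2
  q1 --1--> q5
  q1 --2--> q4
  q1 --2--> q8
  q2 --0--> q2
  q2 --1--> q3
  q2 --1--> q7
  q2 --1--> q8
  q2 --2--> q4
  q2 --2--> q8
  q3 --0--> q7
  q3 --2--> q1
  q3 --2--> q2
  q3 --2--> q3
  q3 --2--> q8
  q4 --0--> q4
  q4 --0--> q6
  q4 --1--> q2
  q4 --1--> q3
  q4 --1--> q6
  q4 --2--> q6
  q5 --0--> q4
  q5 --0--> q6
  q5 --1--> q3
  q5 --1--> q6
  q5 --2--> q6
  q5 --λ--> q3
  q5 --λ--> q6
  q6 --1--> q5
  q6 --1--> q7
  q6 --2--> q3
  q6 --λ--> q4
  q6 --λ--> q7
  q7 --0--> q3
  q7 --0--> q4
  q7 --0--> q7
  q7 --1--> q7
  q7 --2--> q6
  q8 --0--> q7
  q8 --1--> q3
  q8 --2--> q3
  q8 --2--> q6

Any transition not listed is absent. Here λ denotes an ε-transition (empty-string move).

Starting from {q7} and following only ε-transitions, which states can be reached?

{q7}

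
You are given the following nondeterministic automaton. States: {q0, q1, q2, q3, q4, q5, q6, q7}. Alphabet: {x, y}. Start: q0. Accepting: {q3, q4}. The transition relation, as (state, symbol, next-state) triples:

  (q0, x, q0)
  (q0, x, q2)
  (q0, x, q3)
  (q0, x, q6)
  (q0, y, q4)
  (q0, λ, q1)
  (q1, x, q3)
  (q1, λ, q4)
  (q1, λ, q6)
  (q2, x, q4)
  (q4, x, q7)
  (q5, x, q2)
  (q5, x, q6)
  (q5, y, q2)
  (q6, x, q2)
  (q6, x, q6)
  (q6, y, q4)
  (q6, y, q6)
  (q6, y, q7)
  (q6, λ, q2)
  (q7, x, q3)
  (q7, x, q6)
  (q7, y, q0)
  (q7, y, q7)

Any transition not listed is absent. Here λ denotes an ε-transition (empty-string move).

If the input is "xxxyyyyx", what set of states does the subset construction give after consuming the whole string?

{q0, q1, q2, q3, q4, q6, q7}

Start: ε-closure({q0}) = {q0, q1, q2, q4, q6}.
Read 'x': q0→{q0, q2, q3, q6}, q1→{q3}, q2→{q4}, q4→{q7}, q6→{q2, q6}; union {q0, q2, q3, q4, q6, q7}; ε-closure = {q0, q1, q2, q3, q4, q6, q7}.
Read 'x': q0→{q0, q2, q3, q6}, q1→{q3}, q2→{q4}, q3→∅, q4→{q7}, q6→{q2, q6}, q7→{q3, q6}; union {q0, q2, q3, q4, q6, q7}; ε-closure = {q0, q1, q2, q3, q4, q6, q7}.
Read 'x': q0→{q0, q2, q3, q6}, q1→{q3}, q2→{q4}, q3→∅, q4→{q7}, q6→{q2, q6}, q7→{q3, q6}; union {q0, q2, q3, q4, q6, q7}; ε-closure = {q0, q1, q2, q3, q4, q6, q7}.
Read 'y': q0→{q4}, q1→∅, q2→∅, q3→∅, q4→∅, q6→{q4, q6, q7}, q7→{q0, q7}; union {q0, q4, q6, q7}; ε-closure = {q0, q1, q2, q4, q6, q7}.
Read 'y': q0→{q4}, q1→∅, q2→∅, q4→∅, q6→{q4, q6, q7}, q7→{q0, q7}; union {q0, q4, q6, q7}; ε-closure = {q0, q1, q2, q4, q6, q7}.
Read 'y': q0→{q4}, q1→∅, q2→∅, q4→∅, q6→{q4, q6, q7}, q7→{q0, q7}; union {q0, q4, q6, q7}; ε-closure = {q0, q1, q2, q4, q6, q7}.
Read 'y': q0→{q4}, q1→∅, q2→∅, q4→∅, q6→{q4, q6, q7}, q7→{q0, q7}; union {q0, q4, q6, q7}; ε-closure = {q0, q1, q2, q4, q6, q7}.
Read 'x': q0→{q0, q2, q3, q6}, q1→{q3}, q2→{q4}, q4→{q7}, q6→{q2, q6}, q7→{q3, q6}; union {q0, q2, q3, q4, q6, q7}; ε-closure = {q0, q1, q2, q3, q4, q6, q7}.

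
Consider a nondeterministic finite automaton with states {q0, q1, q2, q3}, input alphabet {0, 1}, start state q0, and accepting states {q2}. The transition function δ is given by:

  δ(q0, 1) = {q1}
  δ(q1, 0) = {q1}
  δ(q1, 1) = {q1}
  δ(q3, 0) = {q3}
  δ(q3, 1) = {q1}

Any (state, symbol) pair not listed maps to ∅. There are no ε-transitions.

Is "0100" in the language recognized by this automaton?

Start in {q0}.
Read '0': q0→∅; now ∅.
The set is empty and remains empty for the remaining 3 symbols.
The final set ∅ contains no accepting state.

No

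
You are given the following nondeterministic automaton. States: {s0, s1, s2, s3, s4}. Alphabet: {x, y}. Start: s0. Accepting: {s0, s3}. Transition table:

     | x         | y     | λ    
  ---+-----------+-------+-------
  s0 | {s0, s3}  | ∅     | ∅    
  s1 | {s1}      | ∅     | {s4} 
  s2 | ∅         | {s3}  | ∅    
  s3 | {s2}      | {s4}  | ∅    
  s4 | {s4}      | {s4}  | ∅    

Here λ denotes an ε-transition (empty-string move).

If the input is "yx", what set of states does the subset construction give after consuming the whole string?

Start in {s0}.
Read 'y': s0→∅; now ∅.
The set is empty and remains empty for the remaining 1 symbol.

∅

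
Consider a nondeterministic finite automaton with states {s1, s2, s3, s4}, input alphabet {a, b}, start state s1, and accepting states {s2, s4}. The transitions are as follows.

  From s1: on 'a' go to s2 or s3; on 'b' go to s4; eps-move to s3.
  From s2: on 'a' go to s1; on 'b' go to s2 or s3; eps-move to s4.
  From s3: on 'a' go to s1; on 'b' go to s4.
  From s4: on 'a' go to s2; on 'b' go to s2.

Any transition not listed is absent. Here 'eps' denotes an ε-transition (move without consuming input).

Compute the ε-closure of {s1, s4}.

{s1, s3, s4}

Begin with {s1, s4}.
ε-move s1 → s3; add s3.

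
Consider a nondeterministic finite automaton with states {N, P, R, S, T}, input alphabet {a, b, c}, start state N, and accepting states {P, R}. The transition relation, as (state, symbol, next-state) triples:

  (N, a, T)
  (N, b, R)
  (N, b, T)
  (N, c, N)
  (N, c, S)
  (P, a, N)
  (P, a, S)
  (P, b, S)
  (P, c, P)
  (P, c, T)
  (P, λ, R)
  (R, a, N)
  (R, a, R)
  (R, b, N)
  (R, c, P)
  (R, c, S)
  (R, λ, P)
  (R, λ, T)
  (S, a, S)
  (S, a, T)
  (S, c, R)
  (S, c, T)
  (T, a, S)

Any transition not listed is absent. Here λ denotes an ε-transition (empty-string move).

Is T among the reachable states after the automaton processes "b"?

Start in {N}.
Read 'b': N→{R, T}; union {R, T}; ε-closure = {P, R, T}.
State T is in {P, R, T}.

Yes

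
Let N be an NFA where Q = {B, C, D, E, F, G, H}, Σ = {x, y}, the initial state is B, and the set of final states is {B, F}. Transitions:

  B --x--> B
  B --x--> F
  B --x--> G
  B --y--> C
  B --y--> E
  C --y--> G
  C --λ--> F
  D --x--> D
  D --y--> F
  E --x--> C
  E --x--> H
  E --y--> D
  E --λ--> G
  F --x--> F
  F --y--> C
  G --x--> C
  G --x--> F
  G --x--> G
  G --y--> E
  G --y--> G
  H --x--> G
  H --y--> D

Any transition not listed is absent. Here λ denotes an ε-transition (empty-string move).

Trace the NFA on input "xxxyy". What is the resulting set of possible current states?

Start in {B}.
Read 'x': {B} → {B, F, G}.
Read 'x': {B, F, G} → {B, C, F, G}.
Read 'x': {B, C, F, G} → {B, C, F, G}.
Read 'y': {B, C, F, G} → {C, E, F, G}.
Read 'y': {C, E, F, G} → {C, D, E, F, G}.

{C, D, E, F, G}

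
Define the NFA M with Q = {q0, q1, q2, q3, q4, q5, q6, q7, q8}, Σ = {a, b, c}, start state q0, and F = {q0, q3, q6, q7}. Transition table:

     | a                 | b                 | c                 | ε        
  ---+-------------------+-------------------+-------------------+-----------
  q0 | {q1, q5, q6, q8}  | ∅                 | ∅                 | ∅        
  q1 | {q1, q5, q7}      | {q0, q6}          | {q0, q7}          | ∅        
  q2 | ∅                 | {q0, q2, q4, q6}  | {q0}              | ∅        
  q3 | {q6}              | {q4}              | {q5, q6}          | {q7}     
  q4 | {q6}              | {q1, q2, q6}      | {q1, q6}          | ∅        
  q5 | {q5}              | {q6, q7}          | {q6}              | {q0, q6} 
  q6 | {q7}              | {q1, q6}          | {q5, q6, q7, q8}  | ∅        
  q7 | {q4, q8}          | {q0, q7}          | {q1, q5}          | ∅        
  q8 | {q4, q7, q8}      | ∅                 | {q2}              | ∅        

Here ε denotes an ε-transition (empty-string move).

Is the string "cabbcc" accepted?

No

Start in {q0}.
Read 'c': {q0} → ∅.
The set is empty and remains empty for the remaining 5 symbols.
The final set ∅ contains no accepting state.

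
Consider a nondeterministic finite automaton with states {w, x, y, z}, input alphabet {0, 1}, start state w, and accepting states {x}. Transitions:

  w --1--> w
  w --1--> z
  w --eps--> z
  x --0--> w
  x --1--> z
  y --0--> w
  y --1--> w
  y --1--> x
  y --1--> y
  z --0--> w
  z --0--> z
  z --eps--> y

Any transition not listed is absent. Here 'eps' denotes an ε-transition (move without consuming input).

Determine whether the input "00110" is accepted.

Start: ε-closure({w}) = {w, y, z}.
Read '0': {w, y, z} → {w, y, z}.
Read '0': {w, y, z} → {w, y, z}.
Read '1': {w, y, z} → {w, x, y, z}.
Read '1': {w, x, y, z} → {w, x, y, z}.
Read '0': {w, x, y, z} → {w, y, z}.
The final set {w, y, z} contains no accepting state.

No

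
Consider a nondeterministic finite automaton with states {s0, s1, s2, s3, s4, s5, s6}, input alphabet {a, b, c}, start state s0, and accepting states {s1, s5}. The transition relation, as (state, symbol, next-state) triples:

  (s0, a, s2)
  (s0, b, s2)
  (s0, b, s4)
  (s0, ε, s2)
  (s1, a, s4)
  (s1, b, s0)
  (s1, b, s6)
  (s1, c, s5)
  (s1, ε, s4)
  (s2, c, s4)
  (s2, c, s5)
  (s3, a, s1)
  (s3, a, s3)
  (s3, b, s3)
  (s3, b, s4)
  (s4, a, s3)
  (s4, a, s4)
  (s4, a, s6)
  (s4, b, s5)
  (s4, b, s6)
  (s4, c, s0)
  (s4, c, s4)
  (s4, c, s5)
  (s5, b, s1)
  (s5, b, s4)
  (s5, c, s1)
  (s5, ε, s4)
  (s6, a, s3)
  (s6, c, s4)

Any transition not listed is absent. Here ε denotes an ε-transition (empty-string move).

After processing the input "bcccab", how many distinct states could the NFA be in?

4

Start: ε-closure({s0}) = {s0, s2}.
Read 'b': {s0, s2} → {s2, s4}.
Read 'c': {s2, s4} → {s0, s2, s4, s5}.
Read 'c': {s0, s2, s4, s5} → {s0, s1, s2, s4, s5}.
Read 'c': {s0, s1, s2, s4, s5} → {s0, s1, s2, s4, s5}.
Read 'a': {s0, s1, s2, s4, s5} → {s2, s3, s4, s6}.
Read 'b': {s2, s3, s4, s6} → {s3, s4, s5, s6}.
That set has 4 states.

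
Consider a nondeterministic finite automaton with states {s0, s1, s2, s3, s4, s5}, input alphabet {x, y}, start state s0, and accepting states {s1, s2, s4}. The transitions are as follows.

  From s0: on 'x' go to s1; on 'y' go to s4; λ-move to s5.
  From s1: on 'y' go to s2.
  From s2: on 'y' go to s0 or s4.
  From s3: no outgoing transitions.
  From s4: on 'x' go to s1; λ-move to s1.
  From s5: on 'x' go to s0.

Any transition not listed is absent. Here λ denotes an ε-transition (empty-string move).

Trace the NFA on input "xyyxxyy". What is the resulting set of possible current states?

Start: ε-closure({s0}) = {s0, s5}.
Read 'x': {s0, s5} → {s0, s1, s5}.
Read 'y': {s0, s1, s5} → {s1, s2, s4}.
Read 'y': {s1, s2, s4} → {s0, s1, s2, s4, s5}.
Read 'x': {s0, s1, s2, s4, s5} → {s0, s1, s5}.
Read 'x': {s0, s1, s5} → {s0, s1, s5}.
Read 'y': {s0, s1, s5} → {s1, s2, s4}.
Read 'y': {s1, s2, s4} → {s0, s1, s2, s4, s5}.

{s0, s1, s2, s4, s5}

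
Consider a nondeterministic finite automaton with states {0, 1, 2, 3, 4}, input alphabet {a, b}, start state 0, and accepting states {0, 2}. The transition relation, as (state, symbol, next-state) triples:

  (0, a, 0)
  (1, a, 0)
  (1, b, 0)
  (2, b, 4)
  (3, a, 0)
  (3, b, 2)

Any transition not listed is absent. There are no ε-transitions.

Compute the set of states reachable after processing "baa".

∅

Start in {0}.
Read 'b': {0} → ∅.
The set is empty and remains empty for the remaining 2 symbols.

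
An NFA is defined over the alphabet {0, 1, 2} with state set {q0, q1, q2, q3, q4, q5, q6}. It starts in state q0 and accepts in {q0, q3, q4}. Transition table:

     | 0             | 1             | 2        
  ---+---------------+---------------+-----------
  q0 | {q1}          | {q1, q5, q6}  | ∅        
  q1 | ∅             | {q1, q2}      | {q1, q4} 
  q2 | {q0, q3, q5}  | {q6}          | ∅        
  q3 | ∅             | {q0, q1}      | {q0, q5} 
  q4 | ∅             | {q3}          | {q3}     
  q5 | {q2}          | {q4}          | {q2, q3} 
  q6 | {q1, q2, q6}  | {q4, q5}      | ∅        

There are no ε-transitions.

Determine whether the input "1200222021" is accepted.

Yes

Start in {q0}.
Read '1': {q0} → {q1, q5, q6}.
Read '2': {q1, q5, q6} → {q1, q2, q3, q4}.
Read '0': {q1, q2, q3, q4} → {q0, q3, q5}.
Read '0': {q0, q3, q5} → {q1, q2}.
Read '2': {q1, q2} → {q1, q4}.
Read '2': {q1, q4} → {q1, q3, q4}.
Read '2': {q1, q3, q4} → {q0, q1, q3, q4, q5}.
Read '0': {q0, q1, q3, q4, q5} → {q1, q2}.
Read '2': {q1, q2} → {q1, q4}.
Read '1': {q1, q4} → {q1, q2, q3}.
The final set {q1, q2, q3} contains the accepting state q3.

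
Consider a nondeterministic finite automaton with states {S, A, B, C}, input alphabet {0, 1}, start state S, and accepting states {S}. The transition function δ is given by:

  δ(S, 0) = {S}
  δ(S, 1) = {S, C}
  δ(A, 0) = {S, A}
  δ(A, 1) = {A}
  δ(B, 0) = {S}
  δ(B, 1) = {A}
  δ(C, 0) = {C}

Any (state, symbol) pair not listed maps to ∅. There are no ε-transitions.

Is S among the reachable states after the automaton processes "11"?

Yes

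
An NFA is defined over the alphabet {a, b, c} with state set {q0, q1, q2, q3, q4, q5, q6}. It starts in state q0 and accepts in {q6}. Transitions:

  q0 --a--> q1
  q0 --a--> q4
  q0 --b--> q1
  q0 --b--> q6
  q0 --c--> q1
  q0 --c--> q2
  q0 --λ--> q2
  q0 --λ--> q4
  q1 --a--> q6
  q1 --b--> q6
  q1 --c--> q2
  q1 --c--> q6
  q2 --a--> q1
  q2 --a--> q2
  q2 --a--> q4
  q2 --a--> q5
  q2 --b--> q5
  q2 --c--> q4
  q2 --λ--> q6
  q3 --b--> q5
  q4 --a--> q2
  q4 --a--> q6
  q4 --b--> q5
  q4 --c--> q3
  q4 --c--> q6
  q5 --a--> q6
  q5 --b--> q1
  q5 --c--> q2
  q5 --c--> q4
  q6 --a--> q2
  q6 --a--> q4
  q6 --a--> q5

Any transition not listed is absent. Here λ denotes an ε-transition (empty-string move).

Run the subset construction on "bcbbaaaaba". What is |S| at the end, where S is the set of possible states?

4

Start: ε-closure({q0}) = {q0, q2, q4, q6}.
Read 'b': q0→{q1, q6}, q2→{q5}, q4→{q5}, q6→∅; now {q1, q5, q6}.
Read 'c': q1→{q2, q6}, q5→{q2, q4}, q6→∅; now {q2, q4, q6}.
Read 'b': q2→{q5}, q4→{q5}, q6→∅; now {q5}.
Read 'b': q5→{q1}; now {q1}.
Read 'a': q1→{q6}; now {q6}.
Read 'a': q6→{q2, q4, q5}; union {q2, q4, q5}; ε-closure = {q2, q4, q5, q6}.
Read 'a': q2→{q1, q2, q4, q5}, q4→{q2, q6}, q5→{q6}, q6→{q2, q4, q5}; now {q1, q2, q4, q5, q6}.
Read 'a': q1→{q6}, q2→{q1, q2, q4, q5}, q4→{q2, q6}, q5→{q6}, q6→{q2, q4, q5}; now {q1, q2, q4, q5, q6}.
Read 'b': q1→{q6}, q2→{q5}, q4→{q5}, q5→{q1}, q6→∅; now {q1, q5, q6}.
Read 'a': q1→{q6}, q5→{q6}, q6→{q2, q4, q5}; now {q2, q4, q5, q6}.
That set has 4 states.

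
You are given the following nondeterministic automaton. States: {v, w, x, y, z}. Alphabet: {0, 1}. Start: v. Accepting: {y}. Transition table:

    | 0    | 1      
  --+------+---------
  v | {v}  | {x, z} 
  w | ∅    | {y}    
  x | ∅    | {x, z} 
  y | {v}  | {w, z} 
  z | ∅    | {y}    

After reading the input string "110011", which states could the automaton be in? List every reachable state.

Start in {v}.
Read '1': v→{x, z}; now {x, z}.
Read '1': x→{x, z}, z→{y}; now {x, y, z}.
Read '0': x→∅, y→{v}, z→∅; now {v}.
Read '0': v→{v}; now {v}.
Read '1': v→{x, z}; now {x, z}.
Read '1': x→{x, z}, z→{y}; now {x, y, z}.

{x, y, z}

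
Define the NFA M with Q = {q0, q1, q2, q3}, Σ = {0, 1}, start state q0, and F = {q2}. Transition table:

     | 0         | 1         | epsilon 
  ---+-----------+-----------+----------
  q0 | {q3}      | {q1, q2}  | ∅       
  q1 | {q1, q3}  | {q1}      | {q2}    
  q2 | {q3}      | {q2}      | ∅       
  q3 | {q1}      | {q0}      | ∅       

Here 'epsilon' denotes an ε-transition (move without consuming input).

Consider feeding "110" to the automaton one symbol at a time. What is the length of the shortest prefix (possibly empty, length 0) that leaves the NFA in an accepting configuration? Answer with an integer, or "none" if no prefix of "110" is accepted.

1

Start in {q0}.
Read '1': q0→{q1, q2}; now {q1, q2}.
None of the earlier sets intersect F, but {q1, q2} does.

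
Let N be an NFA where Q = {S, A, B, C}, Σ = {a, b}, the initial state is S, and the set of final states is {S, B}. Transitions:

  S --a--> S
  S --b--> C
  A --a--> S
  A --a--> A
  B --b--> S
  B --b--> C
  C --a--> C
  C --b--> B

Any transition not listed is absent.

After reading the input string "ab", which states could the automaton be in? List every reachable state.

Start in {S}.
Read 'a': {S} → {S}.
Read 'b': {S} → {C}.

{C}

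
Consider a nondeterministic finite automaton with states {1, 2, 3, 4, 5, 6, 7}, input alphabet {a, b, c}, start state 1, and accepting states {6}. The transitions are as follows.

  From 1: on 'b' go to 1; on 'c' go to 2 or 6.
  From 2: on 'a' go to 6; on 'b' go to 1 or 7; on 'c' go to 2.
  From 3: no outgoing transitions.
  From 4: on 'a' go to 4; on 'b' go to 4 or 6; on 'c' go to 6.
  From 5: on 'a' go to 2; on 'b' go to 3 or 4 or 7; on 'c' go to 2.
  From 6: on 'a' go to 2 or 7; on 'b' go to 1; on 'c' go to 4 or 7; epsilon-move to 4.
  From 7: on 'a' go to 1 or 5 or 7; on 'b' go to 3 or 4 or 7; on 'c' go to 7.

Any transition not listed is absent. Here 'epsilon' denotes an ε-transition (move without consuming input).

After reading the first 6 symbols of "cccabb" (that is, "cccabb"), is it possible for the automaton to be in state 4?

Start in {1}.
Read 'c': 1→{2, 6}; union {2, 6}; ε-closure = {2, 4, 6}.
Read 'c': 2→{2}, 4→{6}, 6→{4, 7}; now {2, 4, 6, 7}.
Read 'c': 2→{2}, 4→{6}, 6→{4, 7}, 7→{7}; now {2, 4, 6, 7}.
Read 'a': 2→{6}, 4→{4}, 6→{2, 7}, 7→{1, 5, 7}; now {1, 2, 4, 5, 6, 7}.
Read 'b': 1→{1}, 2→{1, 7}, 4→{4, 6}, 5→{3, 4, 7}, 6→{1}, 7→{3, 4, 7}; now {1, 3, 4, 6, 7}.
Read 'b': 1→{1}, 3→∅, 4→{4, 6}, 6→{1}, 7→{3, 4, 7}; now {1, 3, 4, 6, 7}.
State 4 is in {1, 3, 4, 6, 7}.

Yes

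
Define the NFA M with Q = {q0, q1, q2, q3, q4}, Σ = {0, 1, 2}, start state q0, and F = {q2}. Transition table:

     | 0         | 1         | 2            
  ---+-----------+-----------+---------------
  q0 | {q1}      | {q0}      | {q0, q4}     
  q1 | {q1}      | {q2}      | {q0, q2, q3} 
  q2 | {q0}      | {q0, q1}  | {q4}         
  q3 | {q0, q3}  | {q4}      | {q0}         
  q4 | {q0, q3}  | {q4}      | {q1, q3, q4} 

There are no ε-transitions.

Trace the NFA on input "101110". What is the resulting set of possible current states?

{q0, q1}

Start in {q0}.
Read '1': q0→{q0}; now {q0}.
Read '0': q0→{q1}; now {q1}.
Read '1': q1→{q2}; now {q2}.
Read '1': q2→{q0, q1}; now {q0, q1}.
Read '1': q0→{q0}, q1→{q2}; now {q0, q2}.
Read '0': q0→{q1}, q2→{q0}; now {q0, q1}.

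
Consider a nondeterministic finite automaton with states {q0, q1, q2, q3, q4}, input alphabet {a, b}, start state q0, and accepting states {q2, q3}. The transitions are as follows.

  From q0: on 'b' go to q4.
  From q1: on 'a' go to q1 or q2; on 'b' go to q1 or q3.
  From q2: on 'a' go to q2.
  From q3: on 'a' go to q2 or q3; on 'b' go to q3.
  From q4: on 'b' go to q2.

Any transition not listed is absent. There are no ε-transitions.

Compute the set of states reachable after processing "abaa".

Start in {q0}.
Read 'a': q0→∅; now ∅.
The set is empty and remains empty for the remaining 3 symbols.

∅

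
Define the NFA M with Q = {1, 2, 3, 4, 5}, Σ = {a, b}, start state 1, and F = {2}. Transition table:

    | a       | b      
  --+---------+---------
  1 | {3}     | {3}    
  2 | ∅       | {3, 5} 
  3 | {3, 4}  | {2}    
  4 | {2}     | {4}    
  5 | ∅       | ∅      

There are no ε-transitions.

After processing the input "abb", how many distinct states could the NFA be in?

2

Start in {1}.
Read 'a': {1} → {3}.
Read 'b': {3} → {2}.
Read 'b': {2} → {3, 5}.
That set has 2 states.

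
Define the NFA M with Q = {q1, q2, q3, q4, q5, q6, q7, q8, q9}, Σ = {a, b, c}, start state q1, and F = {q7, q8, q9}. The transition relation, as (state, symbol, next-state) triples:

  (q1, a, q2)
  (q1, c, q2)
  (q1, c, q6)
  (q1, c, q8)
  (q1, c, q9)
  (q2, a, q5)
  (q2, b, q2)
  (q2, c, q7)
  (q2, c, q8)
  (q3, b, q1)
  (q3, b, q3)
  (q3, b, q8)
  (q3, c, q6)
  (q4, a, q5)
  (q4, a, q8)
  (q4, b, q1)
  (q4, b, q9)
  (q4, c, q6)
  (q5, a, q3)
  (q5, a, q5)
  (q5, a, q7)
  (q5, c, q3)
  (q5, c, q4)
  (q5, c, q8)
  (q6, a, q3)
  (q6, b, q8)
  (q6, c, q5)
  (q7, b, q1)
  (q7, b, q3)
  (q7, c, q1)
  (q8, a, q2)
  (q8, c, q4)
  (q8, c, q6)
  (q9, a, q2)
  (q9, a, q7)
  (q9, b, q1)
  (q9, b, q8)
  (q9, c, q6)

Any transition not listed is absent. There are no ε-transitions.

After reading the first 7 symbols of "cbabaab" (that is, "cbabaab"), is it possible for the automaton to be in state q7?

Start in {q1}.
Read 'c': {q1} → {q2, q6, q8, q9}.
Read 'b': {q2, q6, q8, q9} → {q1, q2, q8}.
Read 'a': {q1, q2, q8} → {q2, q5}.
Read 'b': {q2, q5} → {q2}.
Read 'a': {q2} → {q5}.
Read 'a': {q5} → {q3, q5, q7}.
Read 'b': {q3, q5, q7} → {q1, q3, q8}.
State q7 is not in {q1, q3, q8}.

No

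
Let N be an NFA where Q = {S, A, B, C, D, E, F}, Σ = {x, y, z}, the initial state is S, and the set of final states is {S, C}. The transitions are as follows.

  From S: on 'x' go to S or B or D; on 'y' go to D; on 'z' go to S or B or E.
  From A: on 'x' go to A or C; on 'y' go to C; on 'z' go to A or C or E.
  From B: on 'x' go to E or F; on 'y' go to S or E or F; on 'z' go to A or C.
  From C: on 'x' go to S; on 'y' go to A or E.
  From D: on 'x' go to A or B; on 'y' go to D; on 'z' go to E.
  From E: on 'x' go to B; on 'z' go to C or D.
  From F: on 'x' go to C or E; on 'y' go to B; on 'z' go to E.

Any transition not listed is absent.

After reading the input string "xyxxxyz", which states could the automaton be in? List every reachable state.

{S, A, B, C, D, E}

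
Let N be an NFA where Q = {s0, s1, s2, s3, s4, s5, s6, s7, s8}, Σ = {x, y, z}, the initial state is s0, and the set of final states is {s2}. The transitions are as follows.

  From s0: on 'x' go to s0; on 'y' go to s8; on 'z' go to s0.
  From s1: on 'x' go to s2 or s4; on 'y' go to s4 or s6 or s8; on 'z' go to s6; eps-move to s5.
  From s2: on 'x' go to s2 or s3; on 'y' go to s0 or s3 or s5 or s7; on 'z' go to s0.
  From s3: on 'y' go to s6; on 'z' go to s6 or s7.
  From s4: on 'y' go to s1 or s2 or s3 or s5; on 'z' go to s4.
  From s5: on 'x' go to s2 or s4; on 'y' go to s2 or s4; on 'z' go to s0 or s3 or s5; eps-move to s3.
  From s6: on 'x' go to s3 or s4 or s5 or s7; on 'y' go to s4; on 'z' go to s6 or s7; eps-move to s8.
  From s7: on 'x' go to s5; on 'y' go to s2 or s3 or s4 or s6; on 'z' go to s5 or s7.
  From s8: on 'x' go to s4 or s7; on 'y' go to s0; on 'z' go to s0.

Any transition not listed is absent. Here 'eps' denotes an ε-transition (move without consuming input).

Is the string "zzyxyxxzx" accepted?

Yes

Start in {s0}.
Read 'z': s0→{s0}; now {s0}.
Read 'z': s0→{s0}; now {s0}.
Read 'y': s0→{s8}; now {s8}.
Read 'x': s8→{s4, s7}; now {s4, s7}.
Read 'y': s4→{s1, s2, s3, s5}, s7→{s2, s3, s4, s6}; union {s1, s2, s3, s4, s5, s6}; ε-closure = {s1, s2, s3, s4, s5, s6, s8}.
Read 'x': s1→{s2, s4}, s2→{s2, s3}, s3→∅, s4→∅, s5→{s2, s4}, s6→{s3, s4, s5, s7}, s8→{s4, s7}; now {s2, s3, s4, s5, s7}.
Read 'x': s2→{s2, s3}, s3→∅, s4→∅, s5→{s2, s4}, s7→{s5}; now {s2, s3, s4, s5}.
Read 'z': s2→{s0}, s3→{s6, s7}, s4→{s4}, s5→{s0, s3, s5}; union {s0, s3, s4, s5, s6, s7}; ε-closure = {s0, s3, s4, s5, s6, s7, s8}.
Read 'x': s0→{s0}, s3→∅, s4→∅, s5→{s2, s4}, s6→{s3, s4, s5, s7}, s7→{s5}, s8→{s4, s7}; now {s0, s2, s3, s4, s5, s7}.
The final set {s0, s2, s3, s4, s5, s7} contains the accepting state s2.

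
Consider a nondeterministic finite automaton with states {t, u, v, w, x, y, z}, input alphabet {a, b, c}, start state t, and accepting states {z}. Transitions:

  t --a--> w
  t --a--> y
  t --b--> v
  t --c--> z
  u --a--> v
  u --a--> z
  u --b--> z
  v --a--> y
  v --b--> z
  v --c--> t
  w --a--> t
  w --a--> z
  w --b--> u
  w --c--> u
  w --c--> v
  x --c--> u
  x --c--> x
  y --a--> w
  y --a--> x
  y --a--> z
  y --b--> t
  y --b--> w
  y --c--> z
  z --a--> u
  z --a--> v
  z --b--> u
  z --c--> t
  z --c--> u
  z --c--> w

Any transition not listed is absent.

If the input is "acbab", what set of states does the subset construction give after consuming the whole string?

{u, z}

Start in {t}.
Read 'a': {t} → {w, y}.
Read 'c': {w, y} → {u, v, z}.
Read 'b': {u, v, z} → {u, z}.
Read 'a': {u, z} → {u, v, z}.
Read 'b': {u, v, z} → {u, z}.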